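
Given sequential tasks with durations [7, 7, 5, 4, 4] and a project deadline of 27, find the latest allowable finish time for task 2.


LF(activity 2) = deadline - sum of successor durations
Successors: activities 3 through 5 with durations [5, 4, 4]
Sum of successor durations = 13
LF = 27 - 13 = 14

14


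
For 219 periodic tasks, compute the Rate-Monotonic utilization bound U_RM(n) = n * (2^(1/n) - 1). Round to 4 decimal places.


Compute 2^(1/219) = 1.0031700697
Subtract 1: 1.0031700697 - 1 = 0.0031700697
Multiply by n: 219 * 0.0031700697 = 0.6942452643
Round to 4 dp: 0.6942

0.6942


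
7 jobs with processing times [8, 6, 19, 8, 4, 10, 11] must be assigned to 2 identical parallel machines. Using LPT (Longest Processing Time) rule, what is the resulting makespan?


Sort jobs in decreasing order (LPT): [19, 11, 10, 8, 8, 6, 4]
Assign each job to the least loaded machine:
  Machine 1: jobs [19, 8, 6], load = 33
  Machine 2: jobs [11, 10, 8, 4], load = 33
Makespan = max load = 33

33


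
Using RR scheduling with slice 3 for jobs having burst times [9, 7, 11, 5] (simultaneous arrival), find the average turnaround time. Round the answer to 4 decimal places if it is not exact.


Time quantum = 3
Execution trace:
  J1 runs 3 units, time = 3
  J2 runs 3 units, time = 6
  J3 runs 3 units, time = 9
  J4 runs 3 units, time = 12
  J1 runs 3 units, time = 15
  J2 runs 3 units, time = 18
  J3 runs 3 units, time = 21
  J4 runs 2 units, time = 23
  J1 runs 3 units, time = 26
  J2 runs 1 units, time = 27
  J3 runs 3 units, time = 30
  J3 runs 2 units, time = 32
Finish times: [26, 27, 32, 23]
Average turnaround = 108/4 = 27.0

27.0


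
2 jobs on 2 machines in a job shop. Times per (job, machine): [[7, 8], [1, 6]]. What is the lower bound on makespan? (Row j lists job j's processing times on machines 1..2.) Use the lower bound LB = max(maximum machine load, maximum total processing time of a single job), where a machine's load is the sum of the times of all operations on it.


Machine loads:
  Machine 1: 7 + 1 = 8
  Machine 2: 8 + 6 = 14
Max machine load = 14
Job totals:
  Job 1: 15
  Job 2: 7
Max job total = 15
Lower bound = max(14, 15) = 15

15


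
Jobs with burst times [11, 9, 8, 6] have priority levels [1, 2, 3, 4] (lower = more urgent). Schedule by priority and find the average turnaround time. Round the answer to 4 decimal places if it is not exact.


Sort by priority (ascending = highest first):
Order: [(1, 11), (2, 9), (3, 8), (4, 6)]
Completion times:
  Priority 1, burst=11, C=11
  Priority 2, burst=9, C=20
  Priority 3, burst=8, C=28
  Priority 4, burst=6, C=34
Average turnaround = 93/4 = 23.25

23.25


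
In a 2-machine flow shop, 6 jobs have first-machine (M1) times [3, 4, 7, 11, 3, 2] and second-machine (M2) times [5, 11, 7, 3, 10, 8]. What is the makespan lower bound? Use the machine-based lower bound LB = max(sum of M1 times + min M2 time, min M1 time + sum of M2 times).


LB1 = sum(M1 times) + min(M2 times) = 30 + 3 = 33
LB2 = min(M1 times) + sum(M2 times) = 2 + 44 = 46
Lower bound = max(LB1, LB2) = max(33, 46) = 46

46


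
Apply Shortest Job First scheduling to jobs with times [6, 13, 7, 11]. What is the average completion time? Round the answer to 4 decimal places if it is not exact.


SJF order (ascending): [6, 7, 11, 13]
Completion times:
  Job 1: burst=6, C=6
  Job 2: burst=7, C=13
  Job 3: burst=11, C=24
  Job 4: burst=13, C=37
Average completion = 80/4 = 20.0

20.0


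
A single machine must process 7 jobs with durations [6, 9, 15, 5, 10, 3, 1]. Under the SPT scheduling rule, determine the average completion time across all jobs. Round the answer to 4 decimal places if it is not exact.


Sort jobs by processing time (SPT order): [1, 3, 5, 6, 9, 10, 15]
Compute completion times sequentially:
  Job 1: processing = 1, completes at 1
  Job 2: processing = 3, completes at 4
  Job 3: processing = 5, completes at 9
  Job 4: processing = 6, completes at 15
  Job 5: processing = 9, completes at 24
  Job 6: processing = 10, completes at 34
  Job 7: processing = 15, completes at 49
Sum of completion times = 136
Average completion time = 136/7 = 19.4286

19.4286


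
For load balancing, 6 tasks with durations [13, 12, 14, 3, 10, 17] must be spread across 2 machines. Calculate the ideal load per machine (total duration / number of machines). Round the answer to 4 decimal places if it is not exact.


Total processing time = 13 + 12 + 14 + 3 + 10 + 17 = 69
Number of machines = 2
Ideal balanced load = 69 / 2 = 34.5

34.5


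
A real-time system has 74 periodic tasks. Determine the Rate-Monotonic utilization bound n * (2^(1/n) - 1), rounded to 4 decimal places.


Compute 2^(1/74) = 1.0094108601
Subtract 1: 1.0094108601 - 1 = 0.0094108601
Multiply by n: 74 * 0.0094108601 = 0.6964036474
Round to 4 dp: 0.6964

0.6964


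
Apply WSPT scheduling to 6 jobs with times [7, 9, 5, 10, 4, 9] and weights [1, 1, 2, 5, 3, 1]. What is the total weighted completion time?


Compute p/w ratios and sort ascending (WSPT): [(4, 3), (10, 5), (5, 2), (7, 1), (9, 1), (9, 1)]
Compute weighted completion times:
  Job (p=4,w=3): C=4, w*C=3*4=12
  Job (p=10,w=5): C=14, w*C=5*14=70
  Job (p=5,w=2): C=19, w*C=2*19=38
  Job (p=7,w=1): C=26, w*C=1*26=26
  Job (p=9,w=1): C=35, w*C=1*35=35
  Job (p=9,w=1): C=44, w*C=1*44=44
Total weighted completion time = 225

225


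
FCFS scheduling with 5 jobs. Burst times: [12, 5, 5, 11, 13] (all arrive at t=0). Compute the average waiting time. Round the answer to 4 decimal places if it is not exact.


FCFS order (as given): [12, 5, 5, 11, 13]
Waiting times:
  Job 1: wait = 0
  Job 2: wait = 12
  Job 3: wait = 17
  Job 4: wait = 22
  Job 5: wait = 33
Sum of waiting times = 84
Average waiting time = 84/5 = 16.8

16.8


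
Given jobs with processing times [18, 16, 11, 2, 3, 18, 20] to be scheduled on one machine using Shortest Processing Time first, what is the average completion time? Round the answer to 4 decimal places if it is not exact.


Sort jobs by processing time (SPT order): [2, 3, 11, 16, 18, 18, 20]
Compute completion times sequentially:
  Job 1: processing = 2, completes at 2
  Job 2: processing = 3, completes at 5
  Job 3: processing = 11, completes at 16
  Job 4: processing = 16, completes at 32
  Job 5: processing = 18, completes at 50
  Job 6: processing = 18, completes at 68
  Job 7: processing = 20, completes at 88
Sum of completion times = 261
Average completion time = 261/7 = 37.2857

37.2857


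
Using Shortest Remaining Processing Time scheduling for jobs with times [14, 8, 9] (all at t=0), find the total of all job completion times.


Since all jobs arrive at t=0, SRPT equals SPT ordering.
SPT order: [8, 9, 14]
Completion times:
  Job 1: p=8, C=8
  Job 2: p=9, C=17
  Job 3: p=14, C=31
Total completion time = 8 + 17 + 31 = 56

56


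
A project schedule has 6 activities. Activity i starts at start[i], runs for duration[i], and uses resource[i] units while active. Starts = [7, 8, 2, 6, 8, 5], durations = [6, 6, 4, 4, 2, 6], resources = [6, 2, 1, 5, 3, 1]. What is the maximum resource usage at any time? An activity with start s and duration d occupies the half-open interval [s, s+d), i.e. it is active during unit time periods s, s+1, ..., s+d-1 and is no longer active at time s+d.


Each activity i is active on [start_i, start_i + duration_i).
Compute total resource usage per time slot:
  t=0: active resources = [], total = 0
  t=1: active resources = [], total = 0
  t=2: active resources = [1], total = 1
  t=3: active resources = [1], total = 1
  t=4: active resources = [1], total = 1
  t=5: active resources = [1, 1], total = 2
  t=6: active resources = [5, 1], total = 6
  t=7: active resources = [6, 5, 1], total = 12
  t=8: active resources = [6, 2, 5, 3, 1], total = 17
  t=9: active resources = [6, 2, 5, 3, 1], total = 17
  t=10: active resources = [6, 2, 1], total = 9
  t=11: active resources = [6, 2], total = 8
  t=12: active resources = [6, 2], total = 8
  t=13: active resources = [2], total = 2
Peak resource demand = 17

17


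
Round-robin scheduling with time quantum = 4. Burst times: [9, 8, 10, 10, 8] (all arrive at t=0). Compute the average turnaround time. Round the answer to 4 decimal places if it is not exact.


Time quantum = 4
Execution trace:
  J1 runs 4 units, time = 4
  J2 runs 4 units, time = 8
  J3 runs 4 units, time = 12
  J4 runs 4 units, time = 16
  J5 runs 4 units, time = 20
  J1 runs 4 units, time = 24
  J2 runs 4 units, time = 28
  J3 runs 4 units, time = 32
  J4 runs 4 units, time = 36
  J5 runs 4 units, time = 40
  J1 runs 1 units, time = 41
  J3 runs 2 units, time = 43
  J4 runs 2 units, time = 45
Finish times: [41, 28, 43, 45, 40]
Average turnaround = 197/5 = 39.4

39.4


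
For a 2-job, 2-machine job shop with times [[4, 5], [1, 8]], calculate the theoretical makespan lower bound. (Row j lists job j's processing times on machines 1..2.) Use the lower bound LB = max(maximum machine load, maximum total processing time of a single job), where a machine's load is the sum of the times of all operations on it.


Machine loads:
  Machine 1: 4 + 1 = 5
  Machine 2: 5 + 8 = 13
Max machine load = 13
Job totals:
  Job 1: 9
  Job 2: 9
Max job total = 9
Lower bound = max(13, 9) = 13

13


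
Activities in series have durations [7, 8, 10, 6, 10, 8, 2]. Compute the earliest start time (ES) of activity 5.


Activity 5 starts after activities 1 through 4 complete.
Predecessor durations: [7, 8, 10, 6]
ES = 7 + 8 + 10 + 6 = 31

31


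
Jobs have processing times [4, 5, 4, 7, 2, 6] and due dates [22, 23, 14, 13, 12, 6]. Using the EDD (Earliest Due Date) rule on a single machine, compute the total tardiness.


Sort by due date (EDD order): [(6, 6), (2, 12), (7, 13), (4, 14), (4, 22), (5, 23)]
Compute completion times and tardiness:
  Job 1: p=6, d=6, C=6, tardiness=max(0,6-6)=0
  Job 2: p=2, d=12, C=8, tardiness=max(0,8-12)=0
  Job 3: p=7, d=13, C=15, tardiness=max(0,15-13)=2
  Job 4: p=4, d=14, C=19, tardiness=max(0,19-14)=5
  Job 5: p=4, d=22, C=23, tardiness=max(0,23-22)=1
  Job 6: p=5, d=23, C=28, tardiness=max(0,28-23)=5
Total tardiness = 13

13


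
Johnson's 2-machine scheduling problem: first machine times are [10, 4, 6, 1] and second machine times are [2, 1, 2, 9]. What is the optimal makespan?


Apply Johnson's rule:
  Group 1 (a <= b): [(4, 1, 9)]
  Group 2 (a > b): [(1, 10, 2), (3, 6, 2), (2, 4, 1)]
Optimal job order: [4, 1, 3, 2]
Schedule:
  Job 4: M1 done at 1, M2 done at 10
  Job 1: M1 done at 11, M2 done at 13
  Job 3: M1 done at 17, M2 done at 19
  Job 2: M1 done at 21, M2 done at 22
Makespan = 22

22


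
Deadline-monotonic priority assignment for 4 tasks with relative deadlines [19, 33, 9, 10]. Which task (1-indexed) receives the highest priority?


Sort tasks by relative deadline (ascending):
  Task 3: deadline = 9
  Task 4: deadline = 10
  Task 1: deadline = 19
  Task 2: deadline = 33
Priority order (highest first): [3, 4, 1, 2]
Highest priority task = 3

3


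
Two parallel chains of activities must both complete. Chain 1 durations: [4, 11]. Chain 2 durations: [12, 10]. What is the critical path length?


Path A total = 4 + 11 = 15
Path B total = 12 + 10 = 22
Critical path = longest path = max(15, 22) = 22

22


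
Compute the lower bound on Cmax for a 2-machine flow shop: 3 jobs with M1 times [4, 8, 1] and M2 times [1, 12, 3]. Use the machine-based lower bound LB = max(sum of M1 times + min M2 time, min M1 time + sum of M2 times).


LB1 = sum(M1 times) + min(M2 times) = 13 + 1 = 14
LB2 = min(M1 times) + sum(M2 times) = 1 + 16 = 17
Lower bound = max(LB1, LB2) = max(14, 17) = 17

17


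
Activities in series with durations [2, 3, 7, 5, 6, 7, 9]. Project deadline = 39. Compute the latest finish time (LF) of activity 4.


LF(activity 4) = deadline - sum of successor durations
Successors: activities 5 through 7 with durations [6, 7, 9]
Sum of successor durations = 22
LF = 39 - 22 = 17

17


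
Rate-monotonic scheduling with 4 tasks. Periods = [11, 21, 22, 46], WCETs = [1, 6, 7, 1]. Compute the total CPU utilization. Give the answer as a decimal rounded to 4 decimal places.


Compute individual utilizations (exact fractions):
  Task 1: C/T = 1/11 (approx. 0.0909)
  Task 2: C/T = 6/21 = 2/7 (approx. 0.2857)
  Task 3: C/T = 7/22 (approx. 0.3182)
  Task 4: C/T = 1/46 (approx. 0.0217)
Total utilization U = 1/11 + 2/7 + 7/22 + 1/46 = 1269/1771
Rounded to 4 decimal places: U = 0.7165
RM (Liu & Layland) bound for 4 tasks = 0.756828; compare with U = 1269/1771 (approx. 0.716544)
U <= bound, so schedulable by RM sufficient condition.

0.7165


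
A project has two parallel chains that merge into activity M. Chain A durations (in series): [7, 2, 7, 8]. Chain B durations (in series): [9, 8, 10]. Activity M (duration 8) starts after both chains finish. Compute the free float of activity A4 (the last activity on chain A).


ES(A4) = sum of predecessors on chain A = 16
EF(A4) = ES + duration = 16 + 8 = 24
Successor of A4 is M. ES(M) = max(sum(A), sum(B)) = max(24, 27) = 27
Free float = ES(successor) - EF(current) = 27 - 24 = 3

3


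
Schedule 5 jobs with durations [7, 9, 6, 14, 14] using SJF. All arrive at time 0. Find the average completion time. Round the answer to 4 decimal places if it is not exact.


SJF order (ascending): [6, 7, 9, 14, 14]
Completion times:
  Job 1: burst=6, C=6
  Job 2: burst=7, C=13
  Job 3: burst=9, C=22
  Job 4: burst=14, C=36
  Job 5: burst=14, C=50
Average completion = 127/5 = 25.4

25.4


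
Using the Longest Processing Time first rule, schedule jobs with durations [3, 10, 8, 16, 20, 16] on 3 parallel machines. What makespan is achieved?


Sort jobs in decreasing order (LPT): [20, 16, 16, 10, 8, 3]
Assign each job to the least loaded machine:
  Machine 1: jobs [20, 3], load = 23
  Machine 2: jobs [16, 10], load = 26
  Machine 3: jobs [16, 8], load = 24
Makespan = max load = 26

26


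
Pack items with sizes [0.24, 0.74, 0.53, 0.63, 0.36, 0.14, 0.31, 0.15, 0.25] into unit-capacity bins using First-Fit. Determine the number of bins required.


Place items sequentially using First-Fit:
  Item 0.24 -> new Bin 1
  Item 0.74 -> Bin 1 (now 0.98)
  Item 0.53 -> new Bin 2
  Item 0.63 -> new Bin 3
  Item 0.36 -> Bin 2 (now 0.89)
  Item 0.14 -> Bin 3 (now 0.77)
  Item 0.31 -> new Bin 4
  Item 0.15 -> Bin 3 (now 0.92)
  Item 0.25 -> Bin 4 (now 0.56)
Total bins used = 4

4


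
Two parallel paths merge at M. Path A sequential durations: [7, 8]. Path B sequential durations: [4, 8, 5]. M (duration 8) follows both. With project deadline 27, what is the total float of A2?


Forward pass: ES(A2) = sum of predecessors on chain A = 7
EF = ES + duration = 7 + 8 = 15
Backward pass: LF(M) = deadline = 27; LS(M) = 27 - 8 = 19
LF(A2) = LS(M) - sum(successors on chain A) = 19 - 0 = 19
LS = LF - duration = 19 - 8 = 11
Total float = LS - ES = 11 - 7 = 4

4


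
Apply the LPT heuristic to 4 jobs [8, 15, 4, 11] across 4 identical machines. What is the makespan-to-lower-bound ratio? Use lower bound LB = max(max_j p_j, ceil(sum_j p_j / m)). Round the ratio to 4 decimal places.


LPT order: [15, 11, 8, 4]
Machine loads after assignment: [15, 11, 8, 4]
LPT makespan = 15
Lower bound = max(max_job, ceil(total/4)) = max(15, 10) = 15
Ratio = 15 / 15 = 1.0

1.0


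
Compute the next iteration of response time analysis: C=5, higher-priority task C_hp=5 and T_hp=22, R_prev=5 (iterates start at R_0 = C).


R_next = C + ceil(R_prev / T_hp) * C_hp
ceil(5 / 22) = ceil(0.2273) = 1
Interference = 1 * 5 = 5
R_next = 5 + 5 = 10

10


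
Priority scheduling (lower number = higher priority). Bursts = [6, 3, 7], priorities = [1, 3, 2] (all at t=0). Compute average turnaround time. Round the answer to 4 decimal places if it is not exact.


Sort by priority (ascending = highest first):
Order: [(1, 6), (2, 7), (3, 3)]
Completion times:
  Priority 1, burst=6, C=6
  Priority 2, burst=7, C=13
  Priority 3, burst=3, C=16
Average turnaround = 35/3 = 11.6667

11.6667


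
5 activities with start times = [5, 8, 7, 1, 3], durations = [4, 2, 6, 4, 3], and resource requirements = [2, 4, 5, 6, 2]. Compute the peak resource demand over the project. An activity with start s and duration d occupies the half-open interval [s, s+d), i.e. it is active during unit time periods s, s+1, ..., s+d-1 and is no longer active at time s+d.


Each activity i is active on [start_i, start_i + duration_i).
Compute total resource usage per time slot:
  t=0: active resources = [], total = 0
  t=1: active resources = [6], total = 6
  t=2: active resources = [6], total = 6
  t=3: active resources = [6, 2], total = 8
  t=4: active resources = [6, 2], total = 8
  t=5: active resources = [2, 2], total = 4
  t=6: active resources = [2], total = 2
  t=7: active resources = [2, 5], total = 7
  t=8: active resources = [2, 4, 5], total = 11
  t=9: active resources = [4, 5], total = 9
  t=10: active resources = [5], total = 5
  t=11: active resources = [5], total = 5
  t=12: active resources = [5], total = 5
Peak resource demand = 11

11


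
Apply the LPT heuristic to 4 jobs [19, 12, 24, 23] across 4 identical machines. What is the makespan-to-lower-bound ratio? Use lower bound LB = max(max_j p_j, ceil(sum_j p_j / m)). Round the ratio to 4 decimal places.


LPT order: [24, 23, 19, 12]
Machine loads after assignment: [24, 23, 19, 12]
LPT makespan = 24
Lower bound = max(max_job, ceil(total/4)) = max(24, 20) = 24
Ratio = 24 / 24 = 1.0

1.0


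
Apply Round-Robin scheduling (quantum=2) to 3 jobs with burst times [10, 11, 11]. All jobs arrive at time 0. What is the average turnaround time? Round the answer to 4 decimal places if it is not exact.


Time quantum = 2
Execution trace:
  J1 runs 2 units, time = 2
  J2 runs 2 units, time = 4
  J3 runs 2 units, time = 6
  J1 runs 2 units, time = 8
  J2 runs 2 units, time = 10
  J3 runs 2 units, time = 12
  J1 runs 2 units, time = 14
  J2 runs 2 units, time = 16
  J3 runs 2 units, time = 18
  J1 runs 2 units, time = 20
  J2 runs 2 units, time = 22
  J3 runs 2 units, time = 24
  J1 runs 2 units, time = 26
  J2 runs 2 units, time = 28
  J3 runs 2 units, time = 30
  J2 runs 1 units, time = 31
  J3 runs 1 units, time = 32
Finish times: [26, 31, 32]
Average turnaround = 89/3 = 29.6667

29.6667


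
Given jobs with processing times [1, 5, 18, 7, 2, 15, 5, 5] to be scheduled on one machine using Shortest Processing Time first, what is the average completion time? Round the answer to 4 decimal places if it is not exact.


Sort jobs by processing time (SPT order): [1, 2, 5, 5, 5, 7, 15, 18]
Compute completion times sequentially:
  Job 1: processing = 1, completes at 1
  Job 2: processing = 2, completes at 3
  Job 3: processing = 5, completes at 8
  Job 4: processing = 5, completes at 13
  Job 5: processing = 5, completes at 18
  Job 6: processing = 7, completes at 25
  Job 7: processing = 15, completes at 40
  Job 8: processing = 18, completes at 58
Sum of completion times = 166
Average completion time = 166/8 = 20.75

20.75


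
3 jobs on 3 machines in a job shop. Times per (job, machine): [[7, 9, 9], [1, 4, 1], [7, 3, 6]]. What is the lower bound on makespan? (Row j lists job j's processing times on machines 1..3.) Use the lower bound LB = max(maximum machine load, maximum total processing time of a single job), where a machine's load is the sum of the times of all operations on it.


Machine loads:
  Machine 1: 7 + 1 + 7 = 15
  Machine 2: 9 + 4 + 3 = 16
  Machine 3: 9 + 1 + 6 = 16
Max machine load = 16
Job totals:
  Job 1: 25
  Job 2: 6
  Job 3: 16
Max job total = 25
Lower bound = max(16, 25) = 25

25


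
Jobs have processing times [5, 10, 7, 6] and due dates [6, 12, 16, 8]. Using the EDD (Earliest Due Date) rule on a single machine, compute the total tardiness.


Sort by due date (EDD order): [(5, 6), (6, 8), (10, 12), (7, 16)]
Compute completion times and tardiness:
  Job 1: p=5, d=6, C=5, tardiness=max(0,5-6)=0
  Job 2: p=6, d=8, C=11, tardiness=max(0,11-8)=3
  Job 3: p=10, d=12, C=21, tardiness=max(0,21-12)=9
  Job 4: p=7, d=16, C=28, tardiness=max(0,28-16)=12
Total tardiness = 24

24


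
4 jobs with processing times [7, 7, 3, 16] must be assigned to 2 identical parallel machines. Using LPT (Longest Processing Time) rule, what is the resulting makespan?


Sort jobs in decreasing order (LPT): [16, 7, 7, 3]
Assign each job to the least loaded machine:
  Machine 1: jobs [16], load = 16
  Machine 2: jobs [7, 7, 3], load = 17
Makespan = max load = 17

17


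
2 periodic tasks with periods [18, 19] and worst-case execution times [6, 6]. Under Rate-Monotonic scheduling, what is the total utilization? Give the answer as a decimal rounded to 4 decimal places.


Compute individual utilizations (exact fractions):
  Task 1: C/T = 6/18 = 1/3 (approx. 0.3333)
  Task 2: C/T = 6/19 (approx. 0.3158)
Total utilization U = 1/3 + 6/19 = 37/57
Rounded to 4 decimal places: U = 0.6491
RM (Liu & Layland) bound for 2 tasks = 0.828427; compare with U = 37/57 (approx. 0.649123)
U <= bound, so schedulable by RM sufficient condition.

0.6491


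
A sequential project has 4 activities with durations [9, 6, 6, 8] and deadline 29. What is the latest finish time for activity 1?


LF(activity 1) = deadline - sum of successor durations
Successors: activities 2 through 4 with durations [6, 6, 8]
Sum of successor durations = 20
LF = 29 - 20 = 9

9


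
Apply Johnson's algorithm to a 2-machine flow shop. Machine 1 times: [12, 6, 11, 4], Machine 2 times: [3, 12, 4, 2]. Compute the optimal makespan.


Apply Johnson's rule:
  Group 1 (a <= b): [(2, 6, 12)]
  Group 2 (a > b): [(3, 11, 4), (1, 12, 3), (4, 4, 2)]
Optimal job order: [2, 3, 1, 4]
Schedule:
  Job 2: M1 done at 6, M2 done at 18
  Job 3: M1 done at 17, M2 done at 22
  Job 1: M1 done at 29, M2 done at 32
  Job 4: M1 done at 33, M2 done at 35
Makespan = 35

35


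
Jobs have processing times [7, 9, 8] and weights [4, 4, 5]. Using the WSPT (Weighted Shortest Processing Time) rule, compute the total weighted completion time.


Compute p/w ratios and sort ascending (WSPT): [(8, 5), (7, 4), (9, 4)]
Compute weighted completion times:
  Job (p=8,w=5): C=8, w*C=5*8=40
  Job (p=7,w=4): C=15, w*C=4*15=60
  Job (p=9,w=4): C=24, w*C=4*24=96
Total weighted completion time = 196

196


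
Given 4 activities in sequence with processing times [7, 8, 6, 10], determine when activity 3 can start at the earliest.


Activity 3 starts after activities 1 through 2 complete.
Predecessor durations: [7, 8]
ES = 7 + 8 = 15

15


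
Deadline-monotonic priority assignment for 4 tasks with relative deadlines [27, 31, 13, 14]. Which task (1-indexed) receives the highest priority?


Sort tasks by relative deadline (ascending):
  Task 3: deadline = 13
  Task 4: deadline = 14
  Task 1: deadline = 27
  Task 2: deadline = 31
Priority order (highest first): [3, 4, 1, 2]
Highest priority task = 3

3


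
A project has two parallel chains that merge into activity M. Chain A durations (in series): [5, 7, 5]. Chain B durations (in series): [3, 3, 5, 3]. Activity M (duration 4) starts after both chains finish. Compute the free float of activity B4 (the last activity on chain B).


ES(B4) = sum of predecessors on chain B = 11
EF(B4) = ES + duration = 11 + 3 = 14
Successor of B4 is M. ES(M) = max(sum(A), sum(B)) = max(17, 14) = 17
Free float = ES(successor) - EF(current) = 17 - 14 = 3

3


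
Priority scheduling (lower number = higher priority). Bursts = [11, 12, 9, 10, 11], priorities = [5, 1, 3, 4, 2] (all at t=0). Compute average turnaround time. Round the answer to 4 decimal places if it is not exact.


Sort by priority (ascending = highest first):
Order: [(1, 12), (2, 11), (3, 9), (4, 10), (5, 11)]
Completion times:
  Priority 1, burst=12, C=12
  Priority 2, burst=11, C=23
  Priority 3, burst=9, C=32
  Priority 4, burst=10, C=42
  Priority 5, burst=11, C=53
Average turnaround = 162/5 = 32.4

32.4


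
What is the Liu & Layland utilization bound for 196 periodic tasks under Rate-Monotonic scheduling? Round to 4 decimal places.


Compute 2^(1/196) = 1.0035427259
Subtract 1: 1.0035427259 - 1 = 0.0035427259
Multiply by n: 196 * 0.0035427259 = 0.6943742764
Round to 4 dp: 0.6944

0.6944


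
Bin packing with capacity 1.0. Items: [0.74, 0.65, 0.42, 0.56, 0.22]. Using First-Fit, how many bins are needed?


Place items sequentially using First-Fit:
  Item 0.74 -> new Bin 1
  Item 0.65 -> new Bin 2
  Item 0.42 -> new Bin 3
  Item 0.56 -> Bin 3 (now 0.98)
  Item 0.22 -> Bin 1 (now 0.96)
Total bins used = 3

3


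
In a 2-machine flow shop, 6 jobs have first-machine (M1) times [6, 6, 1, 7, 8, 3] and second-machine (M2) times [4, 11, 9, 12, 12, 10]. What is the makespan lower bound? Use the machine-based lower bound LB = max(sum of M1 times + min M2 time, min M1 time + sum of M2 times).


LB1 = sum(M1 times) + min(M2 times) = 31 + 4 = 35
LB2 = min(M1 times) + sum(M2 times) = 1 + 58 = 59
Lower bound = max(LB1, LB2) = max(35, 59) = 59

59


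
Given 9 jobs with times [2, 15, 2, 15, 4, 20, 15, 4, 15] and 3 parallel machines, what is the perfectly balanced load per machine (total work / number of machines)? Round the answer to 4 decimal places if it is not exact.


Total processing time = 2 + 15 + 2 + 15 + 4 + 20 + 15 + 4 + 15 = 92
Number of machines = 3
Ideal balanced load = 92 / 3 = 30.6667

30.6667


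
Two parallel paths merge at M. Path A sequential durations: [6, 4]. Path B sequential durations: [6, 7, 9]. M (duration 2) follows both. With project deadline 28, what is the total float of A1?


Forward pass: ES(A1) = sum of predecessors on chain A = 0
EF = ES + duration = 0 + 6 = 6
Backward pass: LF(M) = deadline = 28; LS(M) = 28 - 2 = 26
LF(A1) = LS(M) - sum(successors on chain A) = 26 - 4 = 22
LS = LF - duration = 22 - 6 = 16
Total float = LS - ES = 16 - 0 = 16

16


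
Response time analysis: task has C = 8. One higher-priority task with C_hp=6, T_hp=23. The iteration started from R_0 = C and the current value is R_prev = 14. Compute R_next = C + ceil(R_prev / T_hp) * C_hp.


R_next = C + ceil(R_prev / T_hp) * C_hp
ceil(14 / 23) = ceil(0.6087) = 1
Interference = 1 * 6 = 6
R_next = 8 + 6 = 14
R_next = R_prev, so the iteration has converged (response time = 14).

14


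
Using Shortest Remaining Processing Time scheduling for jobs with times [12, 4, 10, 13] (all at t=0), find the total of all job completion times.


Since all jobs arrive at t=0, SRPT equals SPT ordering.
SPT order: [4, 10, 12, 13]
Completion times:
  Job 1: p=4, C=4
  Job 2: p=10, C=14
  Job 3: p=12, C=26
  Job 4: p=13, C=39
Total completion time = 4 + 14 + 26 + 39 = 83

83


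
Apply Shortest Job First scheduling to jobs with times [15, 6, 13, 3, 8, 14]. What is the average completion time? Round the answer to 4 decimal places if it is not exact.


SJF order (ascending): [3, 6, 8, 13, 14, 15]
Completion times:
  Job 1: burst=3, C=3
  Job 2: burst=6, C=9
  Job 3: burst=8, C=17
  Job 4: burst=13, C=30
  Job 5: burst=14, C=44
  Job 6: burst=15, C=59
Average completion = 162/6 = 27.0

27.0


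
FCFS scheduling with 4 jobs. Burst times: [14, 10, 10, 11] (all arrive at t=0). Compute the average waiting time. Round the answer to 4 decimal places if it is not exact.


FCFS order (as given): [14, 10, 10, 11]
Waiting times:
  Job 1: wait = 0
  Job 2: wait = 14
  Job 3: wait = 24
  Job 4: wait = 34
Sum of waiting times = 72
Average waiting time = 72/4 = 18.0

18.0


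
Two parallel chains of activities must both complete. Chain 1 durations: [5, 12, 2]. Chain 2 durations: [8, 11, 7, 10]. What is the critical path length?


Path A total = 5 + 12 + 2 = 19
Path B total = 8 + 11 + 7 + 10 = 36
Critical path = longest path = max(19, 36) = 36

36


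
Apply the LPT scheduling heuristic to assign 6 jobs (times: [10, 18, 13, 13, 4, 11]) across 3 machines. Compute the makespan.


Sort jobs in decreasing order (LPT): [18, 13, 13, 11, 10, 4]
Assign each job to the least loaded machine:
  Machine 1: jobs [18, 4], load = 22
  Machine 2: jobs [13, 11], load = 24
  Machine 3: jobs [13, 10], load = 23
Makespan = max load = 24

24


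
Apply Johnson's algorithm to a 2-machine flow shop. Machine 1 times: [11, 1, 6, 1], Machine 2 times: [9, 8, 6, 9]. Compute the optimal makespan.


Apply Johnson's rule:
  Group 1 (a <= b): [(2, 1, 8), (4, 1, 9), (3, 6, 6)]
  Group 2 (a > b): [(1, 11, 9)]
Optimal job order: [2, 4, 3, 1]
Schedule:
  Job 2: M1 done at 1, M2 done at 9
  Job 4: M1 done at 2, M2 done at 18
  Job 3: M1 done at 8, M2 done at 24
  Job 1: M1 done at 19, M2 done at 33
Makespan = 33

33


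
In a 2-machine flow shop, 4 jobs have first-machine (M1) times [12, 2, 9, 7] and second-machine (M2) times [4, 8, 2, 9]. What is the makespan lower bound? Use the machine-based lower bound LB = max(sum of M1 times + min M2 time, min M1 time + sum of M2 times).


LB1 = sum(M1 times) + min(M2 times) = 30 + 2 = 32
LB2 = min(M1 times) + sum(M2 times) = 2 + 23 = 25
Lower bound = max(LB1, LB2) = max(32, 25) = 32

32


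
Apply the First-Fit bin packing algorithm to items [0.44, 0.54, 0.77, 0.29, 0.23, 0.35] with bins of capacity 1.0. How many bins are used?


Place items sequentially using First-Fit:
  Item 0.44 -> new Bin 1
  Item 0.54 -> Bin 1 (now 0.98)
  Item 0.77 -> new Bin 2
  Item 0.29 -> new Bin 3
  Item 0.23 -> Bin 2 (now 1.0)
  Item 0.35 -> Bin 3 (now 0.64)
Total bins used = 3

3


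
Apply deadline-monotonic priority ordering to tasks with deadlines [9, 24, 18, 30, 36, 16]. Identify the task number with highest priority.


Sort tasks by relative deadline (ascending):
  Task 1: deadline = 9
  Task 6: deadline = 16
  Task 3: deadline = 18
  Task 2: deadline = 24
  Task 4: deadline = 30
  Task 5: deadline = 36
Priority order (highest first): [1, 6, 3, 2, 4, 5]
Highest priority task = 1

1


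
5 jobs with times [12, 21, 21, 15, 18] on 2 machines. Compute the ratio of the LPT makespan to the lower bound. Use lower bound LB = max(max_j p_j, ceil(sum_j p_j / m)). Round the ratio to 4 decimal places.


LPT order: [21, 21, 18, 15, 12]
Machine loads after assignment: [39, 48]
LPT makespan = 48
Lower bound = max(max_job, ceil(total/2)) = max(21, 44) = 44
Ratio = 48 / 44 = 1.0909

1.0909


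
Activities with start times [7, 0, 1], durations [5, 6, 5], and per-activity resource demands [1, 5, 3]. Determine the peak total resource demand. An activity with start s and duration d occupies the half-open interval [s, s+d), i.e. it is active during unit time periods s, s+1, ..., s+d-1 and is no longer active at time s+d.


Each activity i is active on [start_i, start_i + duration_i).
Compute total resource usage per time slot:
  t=0: active resources = [5], total = 5
  t=1: active resources = [5, 3], total = 8
  t=2: active resources = [5, 3], total = 8
  t=3: active resources = [5, 3], total = 8
  t=4: active resources = [5, 3], total = 8
  t=5: active resources = [5, 3], total = 8
  t=6: active resources = [], total = 0
  t=7: active resources = [1], total = 1
  t=8: active resources = [1], total = 1
  t=9: active resources = [1], total = 1
  t=10: active resources = [1], total = 1
  t=11: active resources = [1], total = 1
Peak resource demand = 8

8


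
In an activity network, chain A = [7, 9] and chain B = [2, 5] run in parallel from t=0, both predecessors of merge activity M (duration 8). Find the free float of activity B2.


ES(B2) = sum of predecessors on chain B = 2
EF(B2) = ES + duration = 2 + 5 = 7
Successor of B2 is M. ES(M) = max(sum(A), sum(B)) = max(16, 7) = 16
Free float = ES(successor) - EF(current) = 16 - 7 = 9

9


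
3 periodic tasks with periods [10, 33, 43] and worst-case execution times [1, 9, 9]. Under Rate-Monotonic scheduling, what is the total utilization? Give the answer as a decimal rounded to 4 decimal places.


Compute individual utilizations (exact fractions):
  Task 1: C/T = 1/10 (approx. 0.1)
  Task 2: C/T = 9/33 = 3/11 (approx. 0.2727)
  Task 3: C/T = 9/43 (approx. 0.2093)
Total utilization U = 1/10 + 3/11 + 9/43 = 2753/4730
Rounded to 4 decimal places: U = 0.5820
RM (Liu & Layland) bound for 3 tasks = 0.779763; compare with U = 2753/4730 (approx. 0.582030)
U <= bound, so schedulable by RM sufficient condition.

0.5820


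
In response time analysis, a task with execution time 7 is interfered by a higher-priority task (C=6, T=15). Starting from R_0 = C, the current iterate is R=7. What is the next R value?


R_next = C + ceil(R_prev / T_hp) * C_hp
ceil(7 / 15) = ceil(0.4667) = 1
Interference = 1 * 6 = 6
R_next = 7 + 6 = 13

13


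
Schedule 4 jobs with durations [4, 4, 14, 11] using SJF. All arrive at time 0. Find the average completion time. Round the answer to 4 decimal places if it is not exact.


SJF order (ascending): [4, 4, 11, 14]
Completion times:
  Job 1: burst=4, C=4
  Job 2: burst=4, C=8
  Job 3: burst=11, C=19
  Job 4: burst=14, C=33
Average completion = 64/4 = 16.0

16.0


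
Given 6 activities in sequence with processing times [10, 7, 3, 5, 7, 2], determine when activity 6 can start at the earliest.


Activity 6 starts after activities 1 through 5 complete.
Predecessor durations: [10, 7, 3, 5, 7]
ES = 10 + 7 + 3 + 5 + 7 = 32

32


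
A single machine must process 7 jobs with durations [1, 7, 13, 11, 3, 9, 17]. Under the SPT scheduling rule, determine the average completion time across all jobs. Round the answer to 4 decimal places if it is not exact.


Sort jobs by processing time (SPT order): [1, 3, 7, 9, 11, 13, 17]
Compute completion times sequentially:
  Job 1: processing = 1, completes at 1
  Job 2: processing = 3, completes at 4
  Job 3: processing = 7, completes at 11
  Job 4: processing = 9, completes at 20
  Job 5: processing = 11, completes at 31
  Job 6: processing = 13, completes at 44
  Job 7: processing = 17, completes at 61
Sum of completion times = 172
Average completion time = 172/7 = 24.5714

24.5714


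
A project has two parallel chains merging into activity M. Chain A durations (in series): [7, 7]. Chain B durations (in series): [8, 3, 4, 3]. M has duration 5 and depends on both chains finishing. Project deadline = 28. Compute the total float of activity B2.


Forward pass: ES(B2) = sum of predecessors on chain B = 8
EF = ES + duration = 8 + 3 = 11
Backward pass: LF(M) = deadline = 28; LS(M) = 28 - 5 = 23
LF(B2) = LS(M) - sum(successors on chain B) = 23 - 7 = 16
LS = LF - duration = 16 - 3 = 13
Total float = LS - ES = 13 - 8 = 5

5


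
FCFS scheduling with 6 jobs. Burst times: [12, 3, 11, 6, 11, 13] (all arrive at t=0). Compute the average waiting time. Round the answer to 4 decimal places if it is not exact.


FCFS order (as given): [12, 3, 11, 6, 11, 13]
Waiting times:
  Job 1: wait = 0
  Job 2: wait = 12
  Job 3: wait = 15
  Job 4: wait = 26
  Job 5: wait = 32
  Job 6: wait = 43
Sum of waiting times = 128
Average waiting time = 128/6 = 21.3333

21.3333


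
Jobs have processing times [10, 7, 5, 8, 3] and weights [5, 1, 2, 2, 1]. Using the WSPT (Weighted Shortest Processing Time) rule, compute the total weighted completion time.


Compute p/w ratios and sort ascending (WSPT): [(10, 5), (5, 2), (3, 1), (8, 2), (7, 1)]
Compute weighted completion times:
  Job (p=10,w=5): C=10, w*C=5*10=50
  Job (p=5,w=2): C=15, w*C=2*15=30
  Job (p=3,w=1): C=18, w*C=1*18=18
  Job (p=8,w=2): C=26, w*C=2*26=52
  Job (p=7,w=1): C=33, w*C=1*33=33
Total weighted completion time = 183

183


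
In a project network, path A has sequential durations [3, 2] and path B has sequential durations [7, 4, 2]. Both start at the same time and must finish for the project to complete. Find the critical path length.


Path A total = 3 + 2 = 5
Path B total = 7 + 4 + 2 = 13
Critical path = longest path = max(5, 13) = 13

13


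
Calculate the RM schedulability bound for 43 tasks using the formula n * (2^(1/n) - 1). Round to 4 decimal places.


Compute 2^(1/43) = 1.0162503252
Subtract 1: 1.0162503252 - 1 = 0.0162503252
Multiply by n: 43 * 0.0162503252 = 0.6987639836
Round to 4 dp: 0.6988

0.6988


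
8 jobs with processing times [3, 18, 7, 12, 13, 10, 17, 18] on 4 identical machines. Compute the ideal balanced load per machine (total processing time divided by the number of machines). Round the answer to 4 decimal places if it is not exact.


Total processing time = 3 + 18 + 7 + 12 + 13 + 10 + 17 + 18 = 98
Number of machines = 4
Ideal balanced load = 98 / 4 = 24.5

24.5


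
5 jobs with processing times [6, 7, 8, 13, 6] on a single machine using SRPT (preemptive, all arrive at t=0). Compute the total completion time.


Since all jobs arrive at t=0, SRPT equals SPT ordering.
SPT order: [6, 6, 7, 8, 13]
Completion times:
  Job 1: p=6, C=6
  Job 2: p=6, C=12
  Job 3: p=7, C=19
  Job 4: p=8, C=27
  Job 5: p=13, C=40
Total completion time = 6 + 12 + 19 + 27 + 40 = 104

104


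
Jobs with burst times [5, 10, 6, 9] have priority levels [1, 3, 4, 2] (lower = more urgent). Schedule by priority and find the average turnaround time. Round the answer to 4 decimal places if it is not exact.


Sort by priority (ascending = highest first):
Order: [(1, 5), (2, 9), (3, 10), (4, 6)]
Completion times:
  Priority 1, burst=5, C=5
  Priority 2, burst=9, C=14
  Priority 3, burst=10, C=24
  Priority 4, burst=6, C=30
Average turnaround = 73/4 = 18.25

18.25


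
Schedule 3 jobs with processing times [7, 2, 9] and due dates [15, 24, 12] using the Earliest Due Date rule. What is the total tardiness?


Sort by due date (EDD order): [(9, 12), (7, 15), (2, 24)]
Compute completion times and tardiness:
  Job 1: p=9, d=12, C=9, tardiness=max(0,9-12)=0
  Job 2: p=7, d=15, C=16, tardiness=max(0,16-15)=1
  Job 3: p=2, d=24, C=18, tardiness=max(0,18-24)=0
Total tardiness = 1

1


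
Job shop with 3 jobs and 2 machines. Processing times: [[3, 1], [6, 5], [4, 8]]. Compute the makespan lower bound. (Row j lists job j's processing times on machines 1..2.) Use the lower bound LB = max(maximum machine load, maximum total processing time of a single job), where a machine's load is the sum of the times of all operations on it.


Machine loads:
  Machine 1: 3 + 6 + 4 = 13
  Machine 2: 1 + 5 + 8 = 14
Max machine load = 14
Job totals:
  Job 1: 4
  Job 2: 11
  Job 3: 12
Max job total = 12
Lower bound = max(14, 12) = 14

14


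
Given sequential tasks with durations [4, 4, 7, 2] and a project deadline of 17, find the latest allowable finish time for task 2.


LF(activity 2) = deadline - sum of successor durations
Successors: activities 3 through 4 with durations [7, 2]
Sum of successor durations = 9
LF = 17 - 9 = 8

8


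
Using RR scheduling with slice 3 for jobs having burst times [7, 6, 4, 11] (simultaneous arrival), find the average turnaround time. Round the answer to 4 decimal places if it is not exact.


Time quantum = 3
Execution trace:
  J1 runs 3 units, time = 3
  J2 runs 3 units, time = 6
  J3 runs 3 units, time = 9
  J4 runs 3 units, time = 12
  J1 runs 3 units, time = 15
  J2 runs 3 units, time = 18
  J3 runs 1 units, time = 19
  J4 runs 3 units, time = 22
  J1 runs 1 units, time = 23
  J4 runs 3 units, time = 26
  J4 runs 2 units, time = 28
Finish times: [23, 18, 19, 28]
Average turnaround = 88/4 = 22.0

22.0


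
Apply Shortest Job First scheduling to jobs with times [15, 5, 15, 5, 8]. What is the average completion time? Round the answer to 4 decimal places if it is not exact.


SJF order (ascending): [5, 5, 8, 15, 15]
Completion times:
  Job 1: burst=5, C=5
  Job 2: burst=5, C=10
  Job 3: burst=8, C=18
  Job 4: burst=15, C=33
  Job 5: burst=15, C=48
Average completion = 114/5 = 22.8

22.8


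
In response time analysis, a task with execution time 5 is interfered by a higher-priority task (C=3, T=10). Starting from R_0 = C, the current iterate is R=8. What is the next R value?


R_next = C + ceil(R_prev / T_hp) * C_hp
ceil(8 / 10) = ceil(0.8) = 1
Interference = 1 * 3 = 3
R_next = 5 + 3 = 8
R_next = R_prev, so the iteration has converged (response time = 8).

8


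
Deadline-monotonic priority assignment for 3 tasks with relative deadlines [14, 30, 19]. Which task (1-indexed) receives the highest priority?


Sort tasks by relative deadline (ascending):
  Task 1: deadline = 14
  Task 3: deadline = 19
  Task 2: deadline = 30
Priority order (highest first): [1, 3, 2]
Highest priority task = 1

1
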